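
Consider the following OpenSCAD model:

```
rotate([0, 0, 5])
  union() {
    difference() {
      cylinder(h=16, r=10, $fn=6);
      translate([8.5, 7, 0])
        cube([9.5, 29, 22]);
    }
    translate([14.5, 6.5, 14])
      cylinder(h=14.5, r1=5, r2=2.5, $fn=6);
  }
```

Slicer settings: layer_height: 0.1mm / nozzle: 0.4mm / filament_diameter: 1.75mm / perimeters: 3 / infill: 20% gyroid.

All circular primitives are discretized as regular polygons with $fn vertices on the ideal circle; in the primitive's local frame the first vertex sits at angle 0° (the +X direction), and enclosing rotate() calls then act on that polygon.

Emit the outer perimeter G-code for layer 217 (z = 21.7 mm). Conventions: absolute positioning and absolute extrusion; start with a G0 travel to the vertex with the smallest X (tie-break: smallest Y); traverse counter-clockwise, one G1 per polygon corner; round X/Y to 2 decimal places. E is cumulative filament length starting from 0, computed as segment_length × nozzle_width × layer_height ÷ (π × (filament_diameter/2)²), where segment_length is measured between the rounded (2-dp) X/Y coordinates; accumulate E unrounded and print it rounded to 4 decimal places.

At z = 21.7 mm: the cylinder does not reach this height (z outside [0, 16]); the cube at (8.5, 7) is present — its section is the full 9.5×29 rectangle; Taking the first minus the rest: the first operand is absent here, so nothing remains; the cone at (14.5, 6.5) contributes a regular 6-gon of circumradius 3.672 (interpolated between r1=5 and r2=2.5 at t=0.531); Taking the union: only the cone at (14.5, 6.5) is present, so the union is just that shape — 1 connected region; (rotated 5° about Z; rotation is an isometry so areas/perimeters/island counts are preserved). The outline is a single polygon with 6 vertices. Extrusion per mm of travel: 0.4 × 0.1 / (π × 0.875²) = 0.016630. Accumulating E over each segment gives final E = 0.3665.

G0 X10.22 Y7.42 Z21.70
G1 X12.33 Y4.41 E0.0611
G1 X15.98 Y4.73 E0.1221
G1 X17.54 Y8.06 E0.1832
G1 X15.43 Y11.07 E0.2443
G1 X11.77 Y10.75 E0.3054
G1 X10.22 Y7.42 E0.3665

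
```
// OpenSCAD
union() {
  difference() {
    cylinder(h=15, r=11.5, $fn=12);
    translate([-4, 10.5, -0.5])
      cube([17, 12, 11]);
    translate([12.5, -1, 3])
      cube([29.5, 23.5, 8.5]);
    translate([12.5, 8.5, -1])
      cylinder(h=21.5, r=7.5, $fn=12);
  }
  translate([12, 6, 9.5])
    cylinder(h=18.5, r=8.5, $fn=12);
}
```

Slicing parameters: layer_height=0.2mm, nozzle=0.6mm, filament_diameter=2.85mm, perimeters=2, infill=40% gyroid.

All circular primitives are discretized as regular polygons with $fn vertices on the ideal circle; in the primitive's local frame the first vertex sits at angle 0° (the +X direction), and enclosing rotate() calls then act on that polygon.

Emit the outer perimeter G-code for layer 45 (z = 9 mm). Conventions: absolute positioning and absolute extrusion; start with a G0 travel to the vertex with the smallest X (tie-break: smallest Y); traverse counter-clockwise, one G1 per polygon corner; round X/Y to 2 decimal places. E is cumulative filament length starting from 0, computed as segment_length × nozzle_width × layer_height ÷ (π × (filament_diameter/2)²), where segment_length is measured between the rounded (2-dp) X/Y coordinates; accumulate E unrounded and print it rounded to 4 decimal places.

G0 X-11.50 Y0.00 Z9.00
G1 X-9.96 Y-5.75 E0.1120
G1 X-5.75 Y-9.96 E0.2240
G1 X0.00 Y-11.50 E0.3359
G1 X5.75 Y-9.96 E0.4479
G1 X9.96 Y-5.75 E0.5599
G1 X11.50 Y0.00 E0.6719
G1 X11.13 Y1.37 E0.6986
G1 X8.75 Y2.00 E0.7449
G1 X6.00 Y4.75 E0.8180
G1 X5.00 Y8.50 E0.8910
G1 X5.42 Y10.05 E0.9213
G1 X3.73 Y10.50 E0.9542
G1 X-3.73 Y10.50 E1.0945
G1 X-5.75 Y9.96 E1.1338
G1 X-9.96 Y5.75 E1.2458
G1 X-11.50 Y0.00 E1.3578

At z = 9 mm: the r=11.5 cylinder contributes a regular 12-gon of circumradius 11.5; the cube at (-4, 10.5) (footprint 17×12) is included at this height; the 29.5×23.5 cube at (12.5, -1) contributes its full rectangle; the r=7.5 cylinder at (12.5, 8.5) contributes a regular 12-gon of circumradius 7.5; Subtracting the remaining from the first: starting from the r=11.5 cylinder, the 17×12 cube at (-4, 10.5) partially overlaps it — only the 3.73 mm² overlap (of its 204.00 mm²) is removed, clipping the outline; the 29.5×23.5 cube at (12.5, -1) misses the remaining region (no effect); the r=7.5 cylinder at (12.5, 8.5) partially overlaps it — only the 24.50 mm² overlap (of its 168.75 mm²) is removed, clipping the outline — 1 connected region; the cylinder at (12, 6) is absent (z outside [9.5, 28]); Combining (union): only the result so far is present, so the union is just that shape — 1 connected region. The outline is a single polygon with 16 vertices. Extrusion per mm of travel: 0.6 × 0.2 / (π × 1.425²) = 0.018811. Accumulating E over each segment gives final E = 1.3578.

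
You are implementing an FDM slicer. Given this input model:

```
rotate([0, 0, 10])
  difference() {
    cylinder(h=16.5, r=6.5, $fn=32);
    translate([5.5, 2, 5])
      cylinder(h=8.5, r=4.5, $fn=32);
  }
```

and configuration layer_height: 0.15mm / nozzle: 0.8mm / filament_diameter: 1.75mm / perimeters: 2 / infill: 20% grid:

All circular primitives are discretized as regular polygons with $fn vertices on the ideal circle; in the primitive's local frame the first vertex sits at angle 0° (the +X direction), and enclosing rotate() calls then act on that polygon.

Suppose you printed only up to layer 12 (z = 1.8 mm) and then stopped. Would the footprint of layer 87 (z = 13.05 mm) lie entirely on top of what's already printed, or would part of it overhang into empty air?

entirely on top

Compare the two slices. At z = 1.8: the r=6.5 cylinder gives a regular 32-gon of circumradius 6.5 (constant along its height) (area = (32/2)·6.500²·sin(360°/32) = 131.88 mm²); the cylinder at (5.5, 2) is absent (z outside [5, 13.5]); Taking the first minus the rest: none of the subtracted shapes is present at this height, so the r=6.5 cylinder is unchanged — area = 131.88 mm²; (rotated 10° about Z; rotation is an isometry so areas/perimeters/island counts are preserved). At z = 13.05: the r=6.5 cylinder gives a regular 32-gon of circumradius 6.5 (constant along its height) (area = (32/2)·6.500²·sin(360°/32) = 131.88 mm²); the r=4.5 cylinder at (5.5, 2) contributes a regular 32-gon of circumradius 4.5 (area = (32/2)·4.500²·sin(360°/32) = 63.21 mm²); After the difference (first − rest): starting from the r=6.5 cylinder (131.88 mm²), the r=4.5 cylinder at (5.5, 2) partially overlaps it — only the 32.28 mm² overlap (of its 63.21 mm²) is removed, clipping the outline — area = 99.60 mm²; (rotated 10° about Z; rotation is an isometry so areas/perimeters/island counts are preserved). Checking containment: the cross-section at z = 13.05 is a subset of the cross-section at z = 1.8.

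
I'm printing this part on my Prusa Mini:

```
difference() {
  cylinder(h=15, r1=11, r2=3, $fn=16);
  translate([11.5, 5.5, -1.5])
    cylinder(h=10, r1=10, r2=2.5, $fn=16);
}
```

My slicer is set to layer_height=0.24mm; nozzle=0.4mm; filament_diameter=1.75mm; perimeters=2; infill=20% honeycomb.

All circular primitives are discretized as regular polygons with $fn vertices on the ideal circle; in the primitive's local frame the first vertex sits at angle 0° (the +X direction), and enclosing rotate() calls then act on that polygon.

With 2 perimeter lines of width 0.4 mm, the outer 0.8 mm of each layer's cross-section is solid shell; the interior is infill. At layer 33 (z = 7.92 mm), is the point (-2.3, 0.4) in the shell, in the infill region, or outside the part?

infill

At z = 7.92 mm: the cone (r1=11→r2=3) has section circumradius 6.776 here — a regular 16-gon; the cone at (11.5, 5.5): at t=0.942 of its height the radius interpolates to r₁+(r₂−r₁)t = 2.935, giving a regular 16-gon of that circumradius; Taking the first minus the rest: starting from the cone, the cone at (11.5, 5.5) misses the remaining region (no effect) — 1 connected region. Overall, the cross-section is a single solid region. The nearest boundary edge runs (-6.78, 0.00)→(-6.26, 2.59); distance from the point to it = 4.31 mm. The point is inside the cross-section and 4.31 mm from the nearest boundary — more than the 0.8 mm shell width (2 × 0.4), so it's in the infill interior.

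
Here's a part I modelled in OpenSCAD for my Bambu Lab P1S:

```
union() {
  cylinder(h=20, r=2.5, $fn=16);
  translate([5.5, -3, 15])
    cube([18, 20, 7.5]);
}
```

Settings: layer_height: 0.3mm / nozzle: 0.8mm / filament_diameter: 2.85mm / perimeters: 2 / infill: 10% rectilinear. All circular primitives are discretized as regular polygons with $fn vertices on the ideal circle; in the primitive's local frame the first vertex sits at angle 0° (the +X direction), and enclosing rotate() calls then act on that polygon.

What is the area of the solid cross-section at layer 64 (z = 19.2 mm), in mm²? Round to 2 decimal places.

379.13 mm²

At z = 19.2 mm: the r=2.5 cylinder gives a regular 16-gon of circumradius 2.5 (constant along its height) (area = (16/2)·2.500²·sin(360°/16) = 19.13 mm²); the 18×20 cube at (5.5, -3) contributes its full rectangle (area 360.00 mm²); Taking the union: the 2 present regions are separate (no shared area or edge), so areas and boundary lengths simply add and each stays a separate island — area = 379.13 mm². Overall, the cross-section has 2 separate islands. Net area = 379.13 mm².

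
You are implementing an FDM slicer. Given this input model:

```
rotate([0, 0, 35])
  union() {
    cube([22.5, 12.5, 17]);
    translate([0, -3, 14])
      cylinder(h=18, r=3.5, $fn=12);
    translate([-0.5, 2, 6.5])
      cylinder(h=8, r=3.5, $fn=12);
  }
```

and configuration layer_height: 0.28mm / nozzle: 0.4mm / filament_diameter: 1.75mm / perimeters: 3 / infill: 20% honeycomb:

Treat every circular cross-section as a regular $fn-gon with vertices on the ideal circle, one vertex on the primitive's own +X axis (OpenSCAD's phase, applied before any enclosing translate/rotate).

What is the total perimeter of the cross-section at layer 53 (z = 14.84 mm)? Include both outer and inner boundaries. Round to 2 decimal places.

87.60 mm

At z = 14.84 mm: the 22.5×12.5 cube contributes its full rectangle (perimeter 70.00 mm); the r=3.5 cylinder at (0, -3) gives a regular 12-gon of circumradius 3.5 (constant along its height) (perimeter = 2·12·3.500·sin(180°/12) = 21.74 mm); the cylinder at (-0.5, 2) does not reach this height (z outside [6.5, 14.5]); Combining (union): the regions partially overlap (shared area 0.47 mm²), so the edge portions inside another operand are dropped and the merged outline is re-measured after clipping — boundary = 87.60 mm; (rotated 35° about Z; rotation is an isometry so areas/perimeters/island counts are preserved). Overall, the cross-section is a single solid region. Total boundary length (outer) = 87.60 mm.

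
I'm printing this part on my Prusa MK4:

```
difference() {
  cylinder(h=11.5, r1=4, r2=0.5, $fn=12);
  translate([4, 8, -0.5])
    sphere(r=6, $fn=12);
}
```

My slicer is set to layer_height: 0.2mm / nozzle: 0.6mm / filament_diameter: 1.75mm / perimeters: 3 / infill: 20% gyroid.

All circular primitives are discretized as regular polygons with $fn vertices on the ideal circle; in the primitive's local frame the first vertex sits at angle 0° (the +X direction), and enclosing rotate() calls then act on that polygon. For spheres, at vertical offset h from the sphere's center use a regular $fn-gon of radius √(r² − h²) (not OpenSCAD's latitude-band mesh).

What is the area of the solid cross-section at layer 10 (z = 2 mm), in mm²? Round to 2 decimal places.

34.50 mm²

At z = 2 mm: the cone contributes a regular 12-gon of circumradius 3.391 (interpolated between r1=4 and r2=0.5 at t=0.174) (area = (12/2)·3.391²·sin(360°/12) = 34.50 mm²); the sphere at (4, 8): section is a regular 12-gon, circumradius = √(r²−h²) = √(6²−2.5²) = 5.454 (area = (12/2)·5.454²·sin(360°/12) = 89.25 mm²); Subtracting the remaining from the first: starting from the cone (34.50 mm²), the r=6 sphere at (4, 8) misses the remaining region (no effect) — area = 34.50 mm². Overall, the cross-section is a single solid region. Net area = 34.50 mm².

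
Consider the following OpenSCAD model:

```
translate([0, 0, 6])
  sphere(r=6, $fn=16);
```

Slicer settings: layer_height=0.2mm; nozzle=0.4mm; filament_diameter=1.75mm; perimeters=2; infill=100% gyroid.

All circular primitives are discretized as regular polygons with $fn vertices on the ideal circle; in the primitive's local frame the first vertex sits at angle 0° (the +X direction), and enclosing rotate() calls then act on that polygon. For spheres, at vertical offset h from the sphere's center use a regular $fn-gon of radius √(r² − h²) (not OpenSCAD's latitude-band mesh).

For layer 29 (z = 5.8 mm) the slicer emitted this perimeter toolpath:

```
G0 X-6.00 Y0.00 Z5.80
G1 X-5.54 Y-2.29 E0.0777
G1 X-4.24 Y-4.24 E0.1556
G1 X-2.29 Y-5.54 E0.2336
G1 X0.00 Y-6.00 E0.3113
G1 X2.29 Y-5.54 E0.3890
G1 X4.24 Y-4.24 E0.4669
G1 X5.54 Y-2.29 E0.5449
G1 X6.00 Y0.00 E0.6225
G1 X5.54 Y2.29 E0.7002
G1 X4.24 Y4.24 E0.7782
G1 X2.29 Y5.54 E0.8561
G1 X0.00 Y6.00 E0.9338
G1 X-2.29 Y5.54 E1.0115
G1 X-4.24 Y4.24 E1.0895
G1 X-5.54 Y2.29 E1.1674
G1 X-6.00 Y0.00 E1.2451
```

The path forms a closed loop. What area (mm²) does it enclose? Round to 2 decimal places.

110.08 mm²

Apply the shoelace formula to the sequence of (X, Y) vertices; enclosed area = 110.08 mm².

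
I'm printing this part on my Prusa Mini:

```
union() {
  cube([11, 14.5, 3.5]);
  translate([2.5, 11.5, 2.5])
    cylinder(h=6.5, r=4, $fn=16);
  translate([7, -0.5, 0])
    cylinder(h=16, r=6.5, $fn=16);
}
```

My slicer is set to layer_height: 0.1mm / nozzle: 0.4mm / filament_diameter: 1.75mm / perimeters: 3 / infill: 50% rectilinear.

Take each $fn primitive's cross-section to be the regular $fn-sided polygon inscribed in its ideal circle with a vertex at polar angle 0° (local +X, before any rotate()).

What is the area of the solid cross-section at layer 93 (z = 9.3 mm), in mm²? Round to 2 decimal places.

129.35 mm²

At z = 9.3 mm: the cube is not intersected at this z (z outside [0, 3.5]); the cylinder at (2.5, 11.5) is not intersected at this z (z outside [2.5, 9]); the r=6.5 cylinder at (7, -0.5) gives a regular 16-gon of circumradius 6.5 (constant along its height) (area = (16/2)·6.500²·sin(360°/16) = 129.35 mm²); Taking the union: only the r=6.5 cylinder at (7, -0.5) is present, so the union is just that shape — area = 129.35 mm². Overall, the cross-section is a single solid region. Net area = 129.35 mm².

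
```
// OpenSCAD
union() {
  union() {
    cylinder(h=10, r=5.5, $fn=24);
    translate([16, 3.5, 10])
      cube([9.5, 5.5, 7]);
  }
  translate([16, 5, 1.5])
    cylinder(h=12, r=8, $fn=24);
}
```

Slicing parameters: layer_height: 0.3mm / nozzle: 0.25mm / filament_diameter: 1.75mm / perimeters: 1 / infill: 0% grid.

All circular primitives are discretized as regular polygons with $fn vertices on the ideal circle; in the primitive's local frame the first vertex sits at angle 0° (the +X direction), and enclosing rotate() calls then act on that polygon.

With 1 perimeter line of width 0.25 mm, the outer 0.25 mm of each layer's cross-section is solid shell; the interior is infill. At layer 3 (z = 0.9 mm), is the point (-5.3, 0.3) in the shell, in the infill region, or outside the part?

shell

At z = 0.9 mm: the r=5.5 cylinder gives a regular 24-gon of circumradius 5.5 (constant along its height); the cube at (16, 3.5) is absent (z outside [10, 17]); Taking the union: only the r=5.5 cylinder is present, so the union is just that shape — 1 connected region; the cylinder at (16, 5) is absent (z outside [1.5, 13.5]); Merging all regions: only the result so far is present, so the union is just that shape — 1 connected region. Overall, the cross-section is a single solid region. The nearest boundary edge runs (-5.31, 1.42)→(-5.50, 0.00); distance from the point to it = 0.16 mm. The point is inside the cross-section, 0.16 mm from the nearest boundary — within the 0.25 mm shell band (1 × 0.25).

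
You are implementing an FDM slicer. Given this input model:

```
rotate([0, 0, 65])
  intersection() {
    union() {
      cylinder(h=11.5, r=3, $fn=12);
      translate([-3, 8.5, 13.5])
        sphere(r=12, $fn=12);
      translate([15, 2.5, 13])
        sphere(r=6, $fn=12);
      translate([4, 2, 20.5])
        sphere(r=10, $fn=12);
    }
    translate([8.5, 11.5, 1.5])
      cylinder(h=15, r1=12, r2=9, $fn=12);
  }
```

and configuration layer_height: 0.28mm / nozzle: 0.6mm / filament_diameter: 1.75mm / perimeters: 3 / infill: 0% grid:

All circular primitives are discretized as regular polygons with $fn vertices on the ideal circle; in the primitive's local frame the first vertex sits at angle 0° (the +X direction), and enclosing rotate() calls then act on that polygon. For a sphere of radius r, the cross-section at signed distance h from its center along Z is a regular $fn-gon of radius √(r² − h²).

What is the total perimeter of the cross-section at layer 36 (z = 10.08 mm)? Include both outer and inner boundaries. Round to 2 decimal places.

At z = 10.08 mm: the r=3 cylinder contributes a regular 12-gon of circumradius 3 (perimeter = 2·12·3.000·sin(180°/12) = 18.63 mm); the r=12 sphere at (-3, 8.5) slices to a regular 12-gon of circumradius 11.502 (√(r²−h²) with h=3.42 from center) (perimeter = 2·12·11.502·sin(180°/12) = 71.45 mm); the r=6 sphere at (15, 2.5) contributes a regular 12-gon of circumradius √(6²−2.92²) = 5.242 (perimeter = 2·12·5.242·sin(180°/12) = 32.56 mm); the sphere at (4, 2) is absent (|z−center|=10.420 > r=10); Merging all regions: the regions partially overlap (shared area 24.76 mm²), so the edge portions inside another operand are dropped and the merged outline is re-measured after clipping — boundary = 104.42 mm; the cone at (8.5, 11.5) contributes a regular 12-gon of circumradius 10.284 (interpolated between r1=12 and r2=9 at t=0.572) (perimeter = 2·12·10.284·sin(180°/12) = 63.88 mm); Keeping only the common overlap: the cone at (8.5, 11.5) partially overlaps that combined region; clipping to the common part keeps 143.30 mm² — boundary = 63.51 mm; (rotated 65° about Z; rotation is an isometry so areas/perimeters/island counts are preserved). Overall, the cross-section has 2 separate islands. Total boundary length (outer) = 63.51 mm.

63.51 mm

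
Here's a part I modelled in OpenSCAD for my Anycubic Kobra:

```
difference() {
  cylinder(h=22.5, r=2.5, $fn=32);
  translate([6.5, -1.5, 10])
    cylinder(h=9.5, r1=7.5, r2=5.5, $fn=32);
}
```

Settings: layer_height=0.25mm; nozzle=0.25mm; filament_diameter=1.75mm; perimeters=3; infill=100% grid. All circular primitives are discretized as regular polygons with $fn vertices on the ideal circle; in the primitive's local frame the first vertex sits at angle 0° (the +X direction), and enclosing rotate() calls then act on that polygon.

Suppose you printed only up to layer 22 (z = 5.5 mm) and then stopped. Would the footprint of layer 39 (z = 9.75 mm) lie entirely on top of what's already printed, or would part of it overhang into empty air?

entirely on top

Compare the two slices. At z = 5.5: the r=2.5 cylinder contributes a regular 32-gon of circumradius 2.5 (area = (32/2)·2.500²·sin(360°/32) = 19.51 mm²); the cone at (6.5, -1.5) is not intersected at this z (z outside [10, 19.5]); After the difference (first − rest): none of the subtracted shapes is present at this height, so the r=2.5 cylinder is unchanged — area = 19.51 mm². At z = 9.75: the cylinder: section is a regular 32-gon, circumradius r=2.5 (area = (32/2)·2.500²·sin(360°/32) = 19.51 mm²); the cone at (6.5, -1.5) is absent (z outside [10, 19.5]); Subtracting the remaining from the first: none of the subtracted shapes is present at this height, so the r=2.5 cylinder is unchanged — area = 19.51 mm². Checking containment: the cross-section at z = 9.75 is a subset of the cross-section at z = 5.5.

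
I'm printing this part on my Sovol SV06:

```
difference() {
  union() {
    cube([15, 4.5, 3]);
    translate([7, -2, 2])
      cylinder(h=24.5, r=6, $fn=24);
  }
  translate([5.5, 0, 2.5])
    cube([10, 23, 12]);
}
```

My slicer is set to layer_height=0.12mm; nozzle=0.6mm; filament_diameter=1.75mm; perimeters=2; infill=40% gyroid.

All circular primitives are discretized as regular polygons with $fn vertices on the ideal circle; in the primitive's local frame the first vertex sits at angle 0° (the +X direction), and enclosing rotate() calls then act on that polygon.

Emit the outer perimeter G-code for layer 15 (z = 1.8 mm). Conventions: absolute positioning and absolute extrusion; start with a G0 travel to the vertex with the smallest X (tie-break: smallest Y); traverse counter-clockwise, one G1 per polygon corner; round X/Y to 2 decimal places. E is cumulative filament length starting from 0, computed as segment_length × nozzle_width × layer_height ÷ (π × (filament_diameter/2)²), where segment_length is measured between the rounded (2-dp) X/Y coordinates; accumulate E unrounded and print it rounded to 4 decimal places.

G0 X0.00 Y0.00 Z1.80
G1 X15.00 Y0.00 E0.4490
G1 X15.00 Y4.50 E0.5837
G1 X0.00 Y4.50 E1.0327
G1 X0.00 Y0.00 E1.1674

At z = 1.8 mm: the cube is present — its section is the full 15×4.5 rectangle; the cylinder at (7, -2) does not reach this height (z outside [2, 26.5]); Combining (union): only the 15×4.5 cube is present, so the union is just that shape — 1 connected region; the cube at (5.5, 0) does not reach this height (z outside [2.5, 14.5]); Taking the first minus the rest: none of the subtracted shapes is present at this height, so that combined region is unchanged — 1 connected region. The outline is a single polygon with 4 vertices. Extrusion per mm of travel: 0.6 × 0.12 / (π × 0.875²) = 0.029934. Accumulating E over each segment gives final E = 1.1674.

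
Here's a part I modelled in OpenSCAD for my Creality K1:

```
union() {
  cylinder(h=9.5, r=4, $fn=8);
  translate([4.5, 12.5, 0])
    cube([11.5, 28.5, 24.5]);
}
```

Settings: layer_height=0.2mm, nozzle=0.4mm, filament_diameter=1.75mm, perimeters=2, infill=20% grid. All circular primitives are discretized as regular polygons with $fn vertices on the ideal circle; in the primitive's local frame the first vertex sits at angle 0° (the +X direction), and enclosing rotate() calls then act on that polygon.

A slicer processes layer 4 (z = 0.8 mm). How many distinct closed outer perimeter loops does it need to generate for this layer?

At z = 0.8 mm: the cylinder: section is a regular 8-gon, circumradius r=4; the cube at (4.5, 12.5) is present — its section is the full 11.5×28.5 rectangle; Taking the union: the 2 present regions are separate (no shared area or edge), so areas and boundary lengths simply add and each stays a separate island — 2 connected regions. The result has 2 disconnected regions.

2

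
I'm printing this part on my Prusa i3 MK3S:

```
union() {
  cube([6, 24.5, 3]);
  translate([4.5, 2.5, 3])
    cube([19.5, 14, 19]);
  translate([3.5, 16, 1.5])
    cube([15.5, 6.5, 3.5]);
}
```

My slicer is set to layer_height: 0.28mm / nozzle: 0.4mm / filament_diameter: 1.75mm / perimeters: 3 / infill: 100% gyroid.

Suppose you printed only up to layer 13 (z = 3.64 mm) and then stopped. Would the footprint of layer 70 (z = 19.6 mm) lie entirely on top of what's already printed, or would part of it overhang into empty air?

Compare the two slices. At z = 3.64: the cube is absent (z outside [0, 3]); the 19.5×14 cube at (4.5, 2.5) contributes its full rectangle (area 273.00 mm²); the cube at (3.5, 16) is present — its section is the full 15.5×6.5 rectangle (area 100.75 mm²); Combining (union): the regions partially overlap — summed areas 373.75 mm² minus the doubly-counted overlap 7.25 mm² gives 366.50 mm² — area = 366.50 mm². At z = 19.6: the cube is not intersected at this z (z outside [0, 3]); the 19.5×14 cube at (4.5, 2.5) contributes its full rectangle (area 273.00 mm²); the cube at (3.5, 16) is absent (z outside [1.5, 5]); Taking the union: only the 19.5×14 cube at (4.5, 2.5) is present, so the union is just that shape — area = 273.00 mm². Checking containment: the cross-section at z = 19.6 is a subset of the cross-section at z = 3.64.

entirely on top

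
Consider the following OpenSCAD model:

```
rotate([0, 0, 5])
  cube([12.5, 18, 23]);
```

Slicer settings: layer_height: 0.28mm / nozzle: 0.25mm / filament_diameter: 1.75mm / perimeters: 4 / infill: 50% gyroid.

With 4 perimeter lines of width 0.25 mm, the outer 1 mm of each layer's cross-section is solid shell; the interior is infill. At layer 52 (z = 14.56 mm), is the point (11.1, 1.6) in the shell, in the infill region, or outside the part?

At z = 14.56 mm: the cube is present — its section is the full 12.5×18 rectangle; (rotated 5° about Z; rotation is an isometry so areas/perimeters/island counts are preserved). Overall, the cross-section is a single solid region. Undo the 5° rotation: the query point maps to (11.197, 0.626) in the un-rotated model frame. The nearest boundary edge runs (0.00, 0.00)→(12.50, 0.00); distance from the point to it = 0.63 mm. The point is inside the cross-section, 0.63 mm from the nearest boundary — within the 1 mm shell band (4 × 0.25).

shell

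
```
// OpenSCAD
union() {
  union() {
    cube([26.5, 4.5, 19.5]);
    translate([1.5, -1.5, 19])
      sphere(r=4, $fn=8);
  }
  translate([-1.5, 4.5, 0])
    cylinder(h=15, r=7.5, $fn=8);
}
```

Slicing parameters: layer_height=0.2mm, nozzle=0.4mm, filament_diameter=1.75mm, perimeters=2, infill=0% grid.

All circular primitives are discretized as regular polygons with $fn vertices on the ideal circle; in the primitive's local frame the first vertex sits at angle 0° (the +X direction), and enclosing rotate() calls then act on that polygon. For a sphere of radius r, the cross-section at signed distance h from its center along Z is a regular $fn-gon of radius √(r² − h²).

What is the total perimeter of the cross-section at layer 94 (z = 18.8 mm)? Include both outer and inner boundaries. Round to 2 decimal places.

73.60 mm

At z = 18.8 mm: the 26.5×4.5 cube contributes its full rectangle (perimeter 62.00 mm); the r=4 sphere at (1.5, -1.5) slices to a regular 8-gon of circumradius 3.995 (√(r²−h²) with h=0.2 from center) (perimeter = 2·8·3.995·sin(180°/8) = 24.46 mm); Taking the union: the regions partially overlap (shared area 9.04 mm²), so the edge portions inside another operand are dropped and the merged outline is re-measured after clipping — boundary = 73.60 mm; the cylinder at (-1.5, 4.5) is absent (z outside [0, 15]); Combining (union): only that combined region is present, so the union is just that shape — boundary = 73.60 mm. Overall, the cross-section is a single solid region. Total boundary length (outer) = 73.60 mm.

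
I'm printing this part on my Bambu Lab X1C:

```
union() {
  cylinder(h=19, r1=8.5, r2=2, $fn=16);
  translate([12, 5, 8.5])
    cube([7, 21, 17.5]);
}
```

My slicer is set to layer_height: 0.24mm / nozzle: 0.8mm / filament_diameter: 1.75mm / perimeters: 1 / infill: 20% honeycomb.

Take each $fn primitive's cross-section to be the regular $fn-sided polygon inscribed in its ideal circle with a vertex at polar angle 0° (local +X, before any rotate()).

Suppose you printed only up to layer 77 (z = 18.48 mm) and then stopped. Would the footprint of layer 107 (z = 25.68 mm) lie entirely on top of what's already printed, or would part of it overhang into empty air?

Compare the two slices. At z = 18.48: the cone contributes a regular 16-gon of circumradius 2.178 (interpolated between r1=8.5 and r2=2 at t=0.973) (area = (16/2)·2.178²·sin(360°/16) = 14.52 mm²); the cube at (12, 5) (footprint 7×21) is included at this height (area 147.00 mm²); Merging all regions: the 2 present regions are separate (no shared area or edge), so areas and boundary lengths simply add and each stays a separate island — area = 161.52 mm². At z = 25.68: the cone is absent (z outside [0, 19]); the cube at (12, 5) is present — its section is the full 7×21 rectangle (area 147.00 mm²); Combining (union): only the 7×21 cube at (12, 5) is present, so the union is just that shape — area = 147.00 mm². Checking containment: the cross-section at z = 25.68 is a subset of the cross-section at z = 18.48.

entirely on top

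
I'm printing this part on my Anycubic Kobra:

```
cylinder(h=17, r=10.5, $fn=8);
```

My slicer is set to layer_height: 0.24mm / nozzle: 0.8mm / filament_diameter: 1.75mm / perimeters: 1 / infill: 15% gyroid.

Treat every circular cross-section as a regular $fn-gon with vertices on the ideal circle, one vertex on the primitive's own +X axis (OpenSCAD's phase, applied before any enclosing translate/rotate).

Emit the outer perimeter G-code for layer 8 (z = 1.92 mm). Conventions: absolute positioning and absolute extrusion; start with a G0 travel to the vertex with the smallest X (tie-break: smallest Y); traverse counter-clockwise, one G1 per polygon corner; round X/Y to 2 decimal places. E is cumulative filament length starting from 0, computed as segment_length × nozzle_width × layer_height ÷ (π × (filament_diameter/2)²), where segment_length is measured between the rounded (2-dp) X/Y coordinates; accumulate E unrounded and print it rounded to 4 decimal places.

G0 X-10.50 Y0.00 Z1.92
G1 X-7.42 Y-7.42 E0.6413
G1 X0.00 Y-10.50 E1.2826
G1 X7.42 Y-7.42 E1.9239
G1 X10.50 Y0.00 E2.5652
G1 X7.42 Y7.42 E3.2065
G1 X0.00 Y10.50 E3.8478
G1 X-7.42 Y7.42 E4.4891
G1 X-10.50 Y0.00 E5.1304

At z = 1.92 mm: the cylinder: section is a regular 8-gon, circumradius r=10.5. The outline is a single polygon with 8 vertices. Extrusion per mm of travel: 0.8 × 0.24 / (π × 0.875²) = 0.079824. Accumulating E over each segment gives final E = 5.1304.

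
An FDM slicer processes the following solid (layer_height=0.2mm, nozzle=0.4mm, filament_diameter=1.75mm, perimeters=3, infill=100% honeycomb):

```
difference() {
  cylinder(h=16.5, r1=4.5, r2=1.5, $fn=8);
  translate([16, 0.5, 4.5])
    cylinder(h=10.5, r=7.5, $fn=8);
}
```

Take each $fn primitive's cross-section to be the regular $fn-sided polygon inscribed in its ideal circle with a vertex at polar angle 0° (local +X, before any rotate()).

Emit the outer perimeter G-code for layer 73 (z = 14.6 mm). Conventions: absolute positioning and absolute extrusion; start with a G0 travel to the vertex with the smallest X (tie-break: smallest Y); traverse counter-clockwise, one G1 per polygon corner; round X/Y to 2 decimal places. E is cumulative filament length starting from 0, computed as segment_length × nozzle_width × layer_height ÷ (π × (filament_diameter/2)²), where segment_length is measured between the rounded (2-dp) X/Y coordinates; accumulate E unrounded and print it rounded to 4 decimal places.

G0 X-1.85 Y0.00 Z14.60
G1 X-1.30 Y-1.30 E0.0469
G1 X0.00 Y-1.85 E0.0939
G1 X1.30 Y-1.30 E0.1408
G1 X1.85 Y0.00 E0.1878
G1 X1.30 Y1.30 E0.2347
G1 X0.00 Y1.85 E0.2817
G1 X-1.30 Y1.30 E0.3286
G1 X-1.85 Y0.00 E0.3756

At z = 14.6 mm: the cone contributes a regular 8-gon of circumradius 1.845 (interpolated between r1=4.5 and r2=1.5 at t=0.885); the cylinder at (16, 0.5): section is a regular 8-gon, circumradius r=7.5; After the difference (first − rest): starting from the cone, the r=7.5 cylinder at (16, 0.5) misses the remaining region (no effect) — 1 connected region. The outline is a single polygon with 8 vertices. Extrusion per mm of travel: 0.4 × 0.2 / (π × 0.875²) = 0.033260. Accumulating E over each segment gives final E = 0.3756.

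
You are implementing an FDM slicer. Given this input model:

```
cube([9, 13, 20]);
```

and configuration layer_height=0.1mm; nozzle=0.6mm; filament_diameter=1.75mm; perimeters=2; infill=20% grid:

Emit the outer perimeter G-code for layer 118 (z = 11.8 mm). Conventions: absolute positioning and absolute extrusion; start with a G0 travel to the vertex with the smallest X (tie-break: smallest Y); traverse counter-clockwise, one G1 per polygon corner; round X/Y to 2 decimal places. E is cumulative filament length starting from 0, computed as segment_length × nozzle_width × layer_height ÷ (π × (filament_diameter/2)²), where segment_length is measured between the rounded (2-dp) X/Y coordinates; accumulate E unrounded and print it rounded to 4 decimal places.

G0 X0.00 Y0.00 Z11.80
G1 X9.00 Y0.00 E0.2245
G1 X9.00 Y13.00 E0.5488
G1 X0.00 Y13.00 E0.7733
G1 X0.00 Y0.00 E1.0976

At z = 11.8 mm: the cube (footprint 9×13) is included at this height. The outline is a single polygon with 4 vertices. Extrusion per mm of travel: 0.6 × 0.1 / (π × 0.875²) = 0.024945. Accumulating E over each segment gives final E = 1.0976.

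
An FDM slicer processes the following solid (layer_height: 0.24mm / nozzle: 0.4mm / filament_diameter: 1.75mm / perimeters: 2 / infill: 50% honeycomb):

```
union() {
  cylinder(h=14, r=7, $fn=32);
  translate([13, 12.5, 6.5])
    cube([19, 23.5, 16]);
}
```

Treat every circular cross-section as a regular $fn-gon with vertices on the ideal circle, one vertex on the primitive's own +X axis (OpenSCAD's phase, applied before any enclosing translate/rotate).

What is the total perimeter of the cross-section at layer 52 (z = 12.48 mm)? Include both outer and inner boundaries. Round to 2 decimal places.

128.91 mm

At z = 12.48 mm: the r=7 cylinder gives a regular 32-gon of circumradius 7 (constant along its height) (perimeter = 2·32·7.000·sin(180°/32) = 43.91 mm); the 19×23.5 cube at (13, 12.5) contributes its full rectangle (perimeter 85.00 mm); Combining (union): the 2 present regions are separate (no shared area or edge), so areas and boundary lengths simply add and each stays a separate island — boundary = 128.91 mm. Overall, the cross-section has 2 separate islands. Total boundary length (outer) = 128.91 mm.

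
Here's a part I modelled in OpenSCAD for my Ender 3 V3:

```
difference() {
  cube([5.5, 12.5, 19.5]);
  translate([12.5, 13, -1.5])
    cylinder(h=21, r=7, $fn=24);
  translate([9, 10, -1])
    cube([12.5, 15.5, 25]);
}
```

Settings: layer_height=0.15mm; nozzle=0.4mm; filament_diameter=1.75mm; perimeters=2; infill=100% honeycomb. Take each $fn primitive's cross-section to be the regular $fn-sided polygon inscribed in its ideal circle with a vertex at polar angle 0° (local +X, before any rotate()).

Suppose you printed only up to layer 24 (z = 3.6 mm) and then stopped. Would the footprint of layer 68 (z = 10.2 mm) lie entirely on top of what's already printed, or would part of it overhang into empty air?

entirely on top

Compare the two slices. At z = 3.6: the cube is present — its section is the full 5.5×12.5 rectangle (area 68.75 mm²); the r=7 cylinder at (12.5, 13) gives a regular 24-gon of circumradius 7 (constant along its height) (area = (24/2)·7.000²·sin(360°/24) = 152.19 mm²); the cube at (9, 10) (footprint 12.5×15.5) is included at this height (area 193.75 mm²); Taking the first minus the rest: starting from the 5.5×12.5 cube (68.75 mm²), the r=7 cylinder at (12.5, 13) misses the remaining region (no effect); the 12.5×15.5 cube at (9, 10) misses the remaining region (no effect) — area = 68.75 mm². At z = 10.2: the cube is present — its section is the full 5.5×12.5 rectangle (area 68.75 mm²); the r=7 cylinder at (12.5, 13) gives a regular 24-gon of circumradius 7 (constant along its height) (area = (24/2)·7.000²·sin(360°/24) = 152.19 mm²); the cube at (9, 10) is present — its section is the full 12.5×15.5 rectangle (area 193.75 mm²); Subtracting the remaining from the first: starting from the 5.5×12.5 cube (68.75 mm²), the r=7 cylinder at (12.5, 13) misses the remaining region (no effect); the 12.5×15.5 cube at (9, 10) misses the remaining region (no effect) — area = 68.75 mm². Checking containment: the cross-section at z = 10.2 is a subset of the cross-section at z = 3.6.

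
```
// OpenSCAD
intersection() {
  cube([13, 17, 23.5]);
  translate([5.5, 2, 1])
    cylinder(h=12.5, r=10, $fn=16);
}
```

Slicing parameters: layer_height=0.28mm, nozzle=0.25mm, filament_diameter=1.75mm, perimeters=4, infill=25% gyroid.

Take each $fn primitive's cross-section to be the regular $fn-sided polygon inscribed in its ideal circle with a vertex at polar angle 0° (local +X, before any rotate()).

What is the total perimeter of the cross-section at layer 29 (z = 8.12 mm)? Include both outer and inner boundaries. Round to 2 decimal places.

At z = 8.12 mm: the cube is present — its section is the full 13×17 rectangle (perimeter 60.00 mm); the cylinder at (5.5, 2): section is a regular 16-gon, circumradius r=10 (perimeter = 2·16·10.000·sin(180°/16) = 62.43 mm); Taking the intersection: the r=10 cylinder at (5.5, 2) partially overlaps the 13×17 cube; clipping to the common part keeps 143.50 mm² — boundary = 46.04 mm. Overall, the cross-section is a single solid region. Total boundary length (outer) = 46.04 mm.

46.04 mm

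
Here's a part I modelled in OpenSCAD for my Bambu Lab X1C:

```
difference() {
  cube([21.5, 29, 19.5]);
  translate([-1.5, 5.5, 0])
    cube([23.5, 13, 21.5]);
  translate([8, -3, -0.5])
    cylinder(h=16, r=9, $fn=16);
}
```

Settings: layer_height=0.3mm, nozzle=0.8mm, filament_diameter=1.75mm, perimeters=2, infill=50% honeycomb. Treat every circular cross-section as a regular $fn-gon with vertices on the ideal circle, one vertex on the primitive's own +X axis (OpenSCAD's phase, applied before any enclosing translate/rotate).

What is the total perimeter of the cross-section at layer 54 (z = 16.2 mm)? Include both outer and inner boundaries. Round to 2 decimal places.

At z = 16.2 mm: the 21.5×29 cube contributes its full rectangle (perimeter 101.00 mm); the cube at (-1.5, 5.5) (footprint 23.5×13) is included at this height (perimeter 73.00 mm); the cylinder at (8, -3) is not intersected at this z (z outside [-0.5, 15.5]); Taking the first minus the rest: starting from the 21.5×29 cube, the 23.5×13 cube at (-1.5, 5.5) partially overlaps it — only the 279.50 mm² overlap (of its 305.50 mm²) is removed, clipping the outline — boundary = 118.00 mm. Overall, the cross-section has 2 separate islands. Total boundary length (outer) = 118.00 mm.

118.00 mm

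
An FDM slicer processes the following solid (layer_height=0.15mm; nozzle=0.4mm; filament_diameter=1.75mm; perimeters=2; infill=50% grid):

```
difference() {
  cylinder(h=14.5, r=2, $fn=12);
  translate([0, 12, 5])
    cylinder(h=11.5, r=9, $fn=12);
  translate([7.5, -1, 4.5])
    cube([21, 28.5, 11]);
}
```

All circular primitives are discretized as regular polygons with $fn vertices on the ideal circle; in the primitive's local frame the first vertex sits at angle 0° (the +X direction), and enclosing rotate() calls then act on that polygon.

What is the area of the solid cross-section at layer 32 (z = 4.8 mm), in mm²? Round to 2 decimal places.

12.00 mm²

At z = 4.8 mm: the r=2 cylinder contributes a regular 12-gon of circumradius 2 (area = (12/2)·2.000²·sin(360°/12) = 12.00 mm²); the cylinder at (0, 12) does not reach this height (z outside [5, 16.5]); the cube at (7.5, -1) is present — its section is the full 21×28.5 rectangle (area 598.50 mm²); Taking the first minus the rest: starting from the r=2 cylinder (12.00 mm²), the 21×28.5 cube at (7.5, -1) misses the remaining region (no effect) — area = 12.00 mm². Overall, the cross-section is a single solid region. Net area = 12.00 mm².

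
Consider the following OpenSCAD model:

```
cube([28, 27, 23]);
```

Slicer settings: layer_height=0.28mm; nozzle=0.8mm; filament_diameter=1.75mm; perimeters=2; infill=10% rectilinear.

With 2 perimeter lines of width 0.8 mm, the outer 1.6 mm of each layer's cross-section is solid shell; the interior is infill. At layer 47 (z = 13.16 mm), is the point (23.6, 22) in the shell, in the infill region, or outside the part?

At z = 13.16 mm: the 28×27 cube contributes its full rectangle. Overall, the cross-section is a single solid region. The nearest boundary edge runs (28.00, 0.00)→(28.00, 27.00); distance from the point to it = 4.40 mm. The point is inside the cross-section and 4.40 mm from the nearest boundary — more than the 1.6 mm shell width (2 × 0.8), so it's in the infill interior.

infill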